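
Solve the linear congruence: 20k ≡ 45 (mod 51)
15

Since gcd(20, 51) = 1 divides 45, a solution exists.
Multiply both sides by the inverse of 20 mod 51:
  20^(-1) mod 51 = 23
  x ≡ 23 × 45 ≡ 1035 ≡ 15 (mod 51)
Verification: 20 × 15 = 300 = 5 × 51 + 45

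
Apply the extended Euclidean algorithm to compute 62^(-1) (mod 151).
Extended GCD: 62(-56) + 151(23) = 1. So 62^(-1) ≡ 95 ≡ 95 (mod 151). Verify: 62 × 95 = 5890 ≡ 1 (mod 151)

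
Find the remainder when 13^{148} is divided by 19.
By Fermat: 13^{18} ≡ 1 (mod 19). 148 = 8×18 + 4. So 13^{148} ≡ 13^{4} ≡ 4 (mod 19)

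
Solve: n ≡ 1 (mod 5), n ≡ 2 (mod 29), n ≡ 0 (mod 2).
M = 5 × 29 × 2 = 290. M₁ = 58, y₁ ≡ 2 (mod 5). M₂ = 10, y₂ ≡ 3 (mod 29). M₃ = 145, y₃ ≡ 1 (mod 2). n = 1×58×2 + 2×10×3 + 0×145×1 ≡ 176 (mod 290)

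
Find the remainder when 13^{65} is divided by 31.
By Fermat: 13^{30} ≡ 1 (mod 31). 65 = 2×30 + 5. So 13^{65} ≡ 13^{5} ≡ 6 (mod 31)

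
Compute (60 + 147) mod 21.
18

(60 + 147) = 207
207 mod 21 = 18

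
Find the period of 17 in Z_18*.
Powers of 17 mod 18: 17^1≡17, 17^2≡1. Order = 2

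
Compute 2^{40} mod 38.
16

Using successive squaring:
Binary expansion of 40: 101000
Powers of 2 mod 38 (each is the square of the previous):
  2^1 ≡ 2 (mod 38)
  2^2 ≡ 2² = 4 ≡ 4 (mod 38)
  2^4 ≡ 4² = 16 ≡ 16 (mod 38)
  2^8 ≡ 16² = 256 ≡ 28 (mod 38)
  2^16 ≡ 28² = 784 ≡ 24 (mod 38)
  2^32 ≡ 24² = 576 ≡ 6 (mod 38)
40 = 32 + 8, so 2^40 = 2^32 × 2^8 ≡ 6 × 28 (mod 38)
Multiplying step by step:
  6 × 28 = 168 ≡ 16 (mod 38)
Result: 2^40 ≡ 16 (mod 38)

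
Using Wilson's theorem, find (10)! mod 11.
By Wilson's theorem, (10)! ≡ -1 ≡ 10 (mod 11)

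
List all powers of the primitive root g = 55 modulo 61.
g^1, g^2, ..., g^{60} mod 61: {55, 36, 28, 15, 32, 52, 54, 42, 53, 48, 17, 20, 2, 49, 11, 56, 30, 3, 43, 47, 23, 45, 35, 34, 40, 4, 37, 22, 51, 60, 6, 25, 33, 46, 29, 9, 7, 19, 8, 13, 44, 41, 59, 12, 50, 5, 31, 58, 18, 14, 38, 16, 26, 27, 21, 57, 24, 39, 10, 1}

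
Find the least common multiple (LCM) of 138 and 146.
10074

First find GCD(138, 146) using the Euclidean algorithm:
138 = 0 × 146 + 138
146 = 1 × 138 + 8
138 = 17 × 8 + 2
8 = 4 × 2 + 0
GCD(138, 146) = 2

LCM formula: LCM(a, b) = (a × b) / GCD(a, b)
LCM(138, 146) = (138 × 146) / 2
LCM(138, 146) = 20148 / 2
LCM(138, 146) = 10074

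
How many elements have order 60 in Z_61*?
Number of primitive roots mod 61 = φ(60) = 16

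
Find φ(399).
216

Prime factorization: 399 = 3 × 7 × 19
Using the formula φ(n) = n × Π(1 - 1/p) for each prime factor p:
φ(399) = 399 × (1 - 1/3) × (1 - 1/7) × (1 - 1/19)
φ(399) = 216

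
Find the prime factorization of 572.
2^2 × 11 × 13

Divide by primes starting from smallest:
572 ÷ 2 = 286
286 ÷ 2 = 143
143 ÷ 11 = 13
13 ÷ 13 = 1

572 = 2^2 × 11 × 13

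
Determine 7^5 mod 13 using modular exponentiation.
5 = 4 + 1 (binary 101). Repeated squaring mod 13: 7^1 ≡ 7; 7^2 ≡ 7² = 49 ≡ 10; 7^4 ≡ 10² = 100 ≡ 9. Multiply: 7^5 = 7^4 × 7^1 ≡ 9 × 7 (mod 13): 9 × 7 = 63 ≡ 11. So 7^5 ≡ 11 (mod 13).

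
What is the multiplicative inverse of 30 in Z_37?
30^(-1) ≡ 21 (mod 37). Verification: 30 × 21 = 630 ≡ 1 (mod 37)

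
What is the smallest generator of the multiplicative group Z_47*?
p - 1 = 46 has prime divisors 2, 23. h is a primitive root mod 47 iff h^(46/q) ≢ 1 (mod 47) for each such q.
h = 2: 2^23 ≡ 1, 2^2 ≡ 4 (mod 47); 2^23 ≡ 1, so not a primitive root.
h = 3: 3^23 ≡ 1, 3^2 ≡ 9 (mod 47); 3^23 ≡ 1, so not a primitive root.
h = 4: 4^23 ≡ 1, 4^2 ≡ 16 (mod 47); 4^23 ≡ 1, so not a primitive root.
h = 5: 5^23 ≡ 46, 5^2 ≡ 25 (mod 47); none is 1, so 5 has order 46 and is a primitive root.
The smallest primitive root mod 47 is g = 5.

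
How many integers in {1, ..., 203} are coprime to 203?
168

Prime factorization: 203 = 7 × 29
Using the formula φ(n) = n × Π(1 - 1/p) for each prime factor p:
φ(203) = 203 × (1 - 1/7) × (1 - 1/29)
φ(203) = 168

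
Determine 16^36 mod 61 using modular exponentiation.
Using repeated squaring. 36 = 32 + 4 (binary 100100). Repeated squaring mod 61: 16^1 ≡ 16; 16^2 ≡ 16² = 256 ≡ 12; 16^4 ≡ 12² = 144 ≡ 22; 16^8 ≡ 22² = 484 ≡ 57; 16^16 ≡ 57² = 3249 ≡ 16; 16^32 ≡ 16² = 256 ≡ 12. Multiply: 16^36 = 16^32 × 16^4 ≡ 12 × 22 (mod 61): 12 × 22 = 264 ≡ 20. So 16^36 ≡ 20 (mod 61).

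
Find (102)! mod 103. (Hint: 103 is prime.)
By Wilson's theorem, (102)! ≡ -1 ≡ 102 (mod 103)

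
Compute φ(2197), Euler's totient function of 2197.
2028

Prime factorization: 2197 = 13^3
Using the formula φ(n) = n × Π(1 - 1/p) for each prime factor p:
φ(2197) = 2197 × (1 - 1/13)
φ(2197) = 2028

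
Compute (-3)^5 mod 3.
(-3) ≡ 0 (mod 3). 5 = 4 + 1 (binary 101). Repeated squaring mod 3: 0^1 ≡ 0; 0^2 ≡ 0² = 0 ≡ 0; 0^4 ≡ 0² = 0 ≡ 0. Multiply: (-3)^5 ≡ 0^4 × 0^1 ≡ 0 × 0 (mod 3): 0 × 0 = 0 ≡ 0. So (-3)^5 ≡ 0 (mod 3).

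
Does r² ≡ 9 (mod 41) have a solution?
By Euler's criterion: 9^{20} ≡ 1 (mod 41). Since this equals 1, 9 is a QR.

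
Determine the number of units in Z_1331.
1210

Prime factorization: 1331 = 11^3
Using the formula φ(n) = n × Π(1 - 1/p) for each prime factor p:
φ(1331) = 1331 × (1 - 1/11)
φ(1331) = 1210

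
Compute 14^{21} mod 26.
14

Using successive squaring:
Binary expansion of 21: 10101
Powers of 14 mod 26 (each is the square of the previous):
  14^1 ≡ 14 (mod 26)
  14^2 ≡ 14² = 196 ≡ 14 (mod 26)
  14^4 ≡ 14² = 196 ≡ 14 (mod 26)
  14^8 ≡ 14² = 196 ≡ 14 (mod 26)
  14^16 ≡ 14² = 196 ≡ 14 (mod 26)
21 = 16 + 4 + 1, so 14^21 = 14^16 × 14^4 × 14^1 ≡ 14 × 14 × 14 (mod 26)
Multiplying step by step:
  14 × 14 = 196 ≡ 14 (mod 26)
  14 × 14 = 196 ≡ 14 (mod 26)
Result: 14^21 ≡ 14 (mod 26)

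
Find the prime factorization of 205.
5 × 41

Divide by primes starting from smallest:
205 ÷ 5 = 41
41 ÷ 41 = 1

205 = 5 × 41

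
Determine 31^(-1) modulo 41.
31^(-1) ≡ 4 (mod 41). Verification: 31 × 4 = 124 ≡ 1 (mod 41)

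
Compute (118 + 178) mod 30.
26

(118 + 178) = 296
296 mod 30 = 26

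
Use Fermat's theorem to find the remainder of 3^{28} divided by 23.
16

By Fermat's Little Theorem, a^(p-1) ≡ 1 (mod p) for prime p and gcd(a, p) = 1
Here p = 23, so 3^22 ≡ 1 (mod 23)
We can reduce the exponent: 28 mod 22 = 6
So 3^28 ≡ 3^6 (mod 23)
Computing: 3^6 mod 23 = 16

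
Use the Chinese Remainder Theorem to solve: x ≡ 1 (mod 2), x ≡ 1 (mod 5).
M = 2 × 5 = 10. M₁ = 5, y₁ ≡ 1 (mod 2). M₂ = 2, y₂ ≡ 3 (mod 5). x = 1×5×1 + 1×2×3 ≡ 1 (mod 10)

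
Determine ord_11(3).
Powers of 3 mod 11: 3^1≡3, 3^2≡9, 3^3≡5, 3^4≡4, 3^5≡1. Order = 5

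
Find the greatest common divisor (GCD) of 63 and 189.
63

Using the Euclidean algorithm:
63 = 0 × 189 + 63
189 = 3 × 63 + 0

GCD(63, 189) = 63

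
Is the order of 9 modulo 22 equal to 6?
No, the actual order is 5, not 6.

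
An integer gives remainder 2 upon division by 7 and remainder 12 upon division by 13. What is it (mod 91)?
M = 7 × 13 = 91. M₁ = 13, y₁ ≡ 6 (mod 7). M₂ = 7, y₂ ≡ 2 (mod 13). z = 2×13×6 + 12×7×2 ≡ 51 (mod 91). The smallest positive such number is 51.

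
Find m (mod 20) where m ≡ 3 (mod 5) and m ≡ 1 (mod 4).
M = 5 × 4 = 20. M₁ = 4, y₁ ≡ 4 (mod 5). M₂ = 5, y₂ ≡ 1 (mod 4). m = 3×4×4 + 1×5×1 ≡ 13 (mod 20)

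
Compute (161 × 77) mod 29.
14

(161 × 77) = 12397
12397 mod 29 = 14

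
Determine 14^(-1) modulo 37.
14^(-1) ≡ 8 (mod 37). Verification: 14 × 8 = 112 ≡ 1 (mod 37)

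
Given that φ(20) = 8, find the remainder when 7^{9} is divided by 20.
By Euler: 7^{8} ≡ 1 (mod 20) since gcd(7, 20) = 1. 9 = 1×8 + 1. So 7^{9} ≡ 7^{1} ≡ 7 (mod 20)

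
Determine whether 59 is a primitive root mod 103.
p - 1 = 102 has prime divisors 2, 3, 17. Check 59^(102/q) mod 103 for each: 59^(102/2) = 59^51 ≡ 1, 59^(102/3) = 59^34 ≡ 46, 59^(102/17) = 59^6 ≡ 9 (mod 103). Since 59^51 ≡ 1 (mod 103), the order of 59 divides 51 (in fact the order is 51) ≠ 102, so it is not a primitive root.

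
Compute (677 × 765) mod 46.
37

(677 × 765) = 517905
517905 mod 46 = 37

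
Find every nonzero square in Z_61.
QRs mod 61: {1, 3, 4, 5, 9, 12, 13, 14, 15, 16, 19, 20, 22, 25, 27, 34, 36, 39, 41, 42, 45, 46, 47, 48, 49, 52, 56, 57, 58, 60}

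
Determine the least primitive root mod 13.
p - 1 = 12 has prime divisors 2, 3. h is a primitive root mod 13 iff h^(12/q) ≢ 1 (mod 13) for each such q.
h = 2: 2^6 ≡ 12, 2^4 ≡ 3 (mod 13); none is 1, so 2 has order 12 and is a primitive root.
The smallest primitive root mod 13 is g = 2.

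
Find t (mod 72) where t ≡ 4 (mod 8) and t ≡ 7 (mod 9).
M = 8 × 9 = 72. M₁ = 9, y₁ ≡ 1 (mod 8). M₂ = 8, y₂ ≡ 8 (mod 9). t = 4×9×1 + 7×8×8 ≡ 52 (mod 72)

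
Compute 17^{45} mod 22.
21

Using successive squaring:
Binary expansion of 45: 101101
Powers of 17 mod 22 (each is the square of the previous):
  17^1 ≡ 17 (mod 22)
  17^2 ≡ 17² = 289 ≡ 3 (mod 22)
  17^4 ≡ 3² = 9 ≡ 9 (mod 22)
  17^8 ≡ 9² = 81 ≡ 15 (mod 22)
  17^16 ≡ 15² = 225 ≡ 5 (mod 22)
  17^32 ≡ 5² = 25 ≡ 3 (mod 22)
45 = 32 + 8 + 4 + 1, so 17^45 = 17^32 × 17^8 × 17^4 × 17^1 ≡ 3 × 15 × 9 × 17 (mod 22)
Multiplying step by step:
  3 × 15 = 45 ≡ 1 (mod 22)
  1 × 9 = 9 ≡ 9 (mod 22)
  9 × 17 = 153 ≡ 21 (mod 22)
Result: 17^45 ≡ 21 (mod 22)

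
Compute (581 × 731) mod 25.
11

(581 × 731) = 424711
424711 mod 25 = 11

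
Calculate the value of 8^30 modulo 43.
Using repeated squaring. 30 = 16 + 8 + 4 + 2 (binary 11110). Repeated squaring mod 43: 8^1 ≡ 8; 8^2 ≡ 8² = 64 ≡ 21; 8^4 ≡ 21² = 441 ≡ 11; 8^8 ≡ 11² = 121 ≡ 35; 8^16 ≡ 35² = 1225 ≡ 21. Multiply: 8^30 = 8^16 × 8^8 × 8^4 × 8^2 ≡ 21 × 35 × 11 × 21 (mod 43): 21 × 35 = 735 ≡ 4; 4 × 11 = 44 ≡ 1; 1 × 21 = 21 ≡ 21. So 8^30 ≡ 21 (mod 43).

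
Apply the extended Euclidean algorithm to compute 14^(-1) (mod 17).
Extended GCD: 14(-6) + 17(5) = 1. So 14^(-1) ≡ 11 ≡ 11 (mod 17). Verify: 14 × 11 = 154 ≡ 1 (mod 17)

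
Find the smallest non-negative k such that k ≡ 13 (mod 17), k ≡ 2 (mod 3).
47

Using the Chinese Remainder Theorem:
M = product of moduli = 51
For equation 1: M_1 = 3, 3 ≡ 3 (mod 17), inverse of 3 mod 17 is 6 (check: 3 × 6 = 18 ≡ 1 (mod 17))
For equation 2: M_2 = 17, 17 ≡ 2 (mod 3), inverse of 17 mod 3 is 2 (check: 2 × 2 = 4 ≡ 1 (mod 3))
Combine: k ≡ Σ r_i×M_i×(M_i⁻¹ mod m_i) = 13×3×6 + 2×17×2 = 234 + 68 = 302
302 mod 51 = 47
k ≡ 47 (mod 51)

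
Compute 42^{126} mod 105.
84

Using successive squaring:
Binary expansion of 126: 1111110
Powers of 42 mod 105 (each is the square of the previous):
  42^1 ≡ 42 (mod 105)
  42^2 ≡ 42² = 1764 ≡ 84 (mod 105)
  42^4 ≡ 84² = 7056 ≡ 21 (mod 105)
  42^8 ≡ 21² = 441 ≡ 21 (mod 105)
  42^16 ≡ 21² = 441 ≡ 21 (mod 105)
  42^32 ≡ 21² = 441 ≡ 21 (mod 105)
  42^64 ≡ 21² = 441 ≡ 21 (mod 105)
126 = 64 + 32 + 16 + 8 + 4 + 2, so 42^126 = 42^64 × 42^32 × 42^16 × 42^8 × 42^4 × 42^2 ≡ 21 × 21 × 21 × 21 × 21 × 84 (mod 105)
Multiplying step by step:
  21 × 21 = 441 ≡ 21 (mod 105)
  21 × 21 = 441 ≡ 21 (mod 105)
  21 × 21 = 441 ≡ 21 (mod 105)
  21 × 21 = 441 ≡ 21 (mod 105)
  21 × 84 = 1764 ≡ 84 (mod 105)
Result: 42^126 ≡ 84 (mod 105)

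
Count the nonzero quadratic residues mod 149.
For prime 149, there are (p-1)/2 = (149-1)/2 = 74 quadratic residues (excluding 0).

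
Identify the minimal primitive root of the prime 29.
p - 1 = 28 has prime divisors 2, 7. h is a primitive root mod 29 iff h^(28/q) ≢ 1 (mod 29) for each such q.
h = 2: 2^14 ≡ 28, 2^4 ≡ 16 (mod 29); none is 1, so 2 has order 28 and is a primitive root.
The smallest primitive root mod 29 is g = 2.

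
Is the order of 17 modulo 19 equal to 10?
No, the actual order is 9, not 10.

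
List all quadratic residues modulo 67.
QRs mod 67: {1, 4, 6, 9, 10, 14, 15, 16, 17, 19, 21, 22, 23, 24, 25, 26, 29, 33, 35, 36, 37, 39, 40, 47, 49, 54, 55, 56, 59, 60, 62, 64, 65}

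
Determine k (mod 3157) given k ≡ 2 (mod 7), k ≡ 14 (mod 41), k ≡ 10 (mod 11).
219

Using the Chinese Remainder Theorem:
M = product of moduli = 3157
For equation 1: M_1 = 451, 451 ≡ 3 (mod 7), inverse of 451 mod 7 is 5 (check: 3 × 5 = 15 ≡ 1 (mod 7))
For equation 2: M_2 = 77, 77 ≡ 36 (mod 41), inverse of 77 mod 41 is 8 (check: 36 × 8 = 288 ≡ 1 (mod 41))
For equation 3: M_3 = 287, 287 ≡ 1 (mod 11), inverse of 287 mod 11 is 1 (check: 1 × 1 = 1 ≡ 1 (mod 11))
Combine: k ≡ Σ r_i×M_i×(M_i⁻¹ mod m_i) = 2×451×5 + 14×77×8 + 10×287×1 = 4510 + 8624 + 2870 = 16004
16004 mod 3157 = 219
k ≡ 219 (mod 3157)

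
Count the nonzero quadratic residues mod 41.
For prime 41, there are (p-1)/2 = (41-1)/2 = 20 quadratic residues (excluding 0).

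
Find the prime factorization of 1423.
1423

Divide by primes starting from smallest:
1423 ÷ 1423 = 1

1423 = 1423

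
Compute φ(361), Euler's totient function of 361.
342

Prime factorization: 361 = 19^2
Using the formula φ(n) = n × Π(1 - 1/p) for each prime factor p:
φ(361) = 361 × (1 - 1/19)
φ(361) = 342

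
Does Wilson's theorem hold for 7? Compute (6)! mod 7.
(6)! mod 7 = 6. Since this equals -1 (mod 7), Wilson confirms 7 is prime.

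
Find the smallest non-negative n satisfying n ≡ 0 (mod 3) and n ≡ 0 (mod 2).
M = 3 × 2 = 6. M₁ = 2, y₁ ≡ 2 (mod 3). M₂ = 3, y₂ ≡ 1 (mod 2). n = 0×2×2 + 0×3×1 ≡ 0 (mod 6)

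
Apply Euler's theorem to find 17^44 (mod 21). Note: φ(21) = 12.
By Euler: 17^{12} ≡ 1 (mod 21) since gcd(17, 21) = 1. 44 = 3×12 + 8. So 17^{44} ≡ 17^{8} ≡ 16 (mod 21)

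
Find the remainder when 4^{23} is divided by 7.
By Fermat: 4^{6} ≡ 1 (mod 7). 23 = 3×6 + 5. So 4^{23} ≡ 4^{5} ≡ 2 (mod 7)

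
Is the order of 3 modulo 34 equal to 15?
No, the actual order is 16, not 15.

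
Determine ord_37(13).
Powers of 13 mod 37: 13^1≡13, 13^2≡21, 13^3≡14, 13^4≡34, 13^5≡35, 13^6≡11, 13^7≡32, 13^8≡9, 13^9≡6, 13^10≡4, 13^11≡15, 13^12≡10, 13^13≡19, 13^14≡25, 13^15≡29, 13^16≡7, 13^17≡17, 13^18≡36, 13^19≡24, 13^20≡16, 13^21≡23, 13^22≡3, 13^23≡2, 13^24≡26, 13^25≡5, 13^26≡28, 13^27≡31, 13^28≡33, 13^29≡22, 13^30≡27, 13^31≡18, 13^32≡12, 13^33≡8, 13^34≡30, 13^35≡20, 13^36≡1. Order = 36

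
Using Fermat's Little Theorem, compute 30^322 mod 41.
By Fermat: 30^{40} ≡ 1 (mod 41). 322 = 8×40 + 2. So 30^{322} ≡ 30^{2} ≡ 39 (mod 41)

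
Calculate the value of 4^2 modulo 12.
2 = 2 (binary 10). Repeated squaring mod 12: 4^1 ≡ 4; 4^2 ≡ 4² = 16 ≡ 4. So 4^2 ≡ 4 (mod 12).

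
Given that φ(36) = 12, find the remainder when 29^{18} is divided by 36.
By Euler: 29^{12} ≡ 1 (mod 36) since gcd(29, 36) = 1. 18 = 1×12 + 6. So 29^{18} ≡ 29^{6} ≡ 1 (mod 36)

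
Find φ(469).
396

Prime factorization: 469 = 7 × 67
Using the formula φ(n) = n × Π(1 - 1/p) for each prime factor p:
φ(469) = 469 × (1 - 1/7) × (1 - 1/67)
φ(469) = 396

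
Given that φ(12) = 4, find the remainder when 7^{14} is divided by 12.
By Euler: 7^{4} ≡ 1 (mod 12) since gcd(7, 12) = 1. 14 = 3×4 + 2. So 7^{14} ≡ 7^{2} ≡ 1 (mod 12)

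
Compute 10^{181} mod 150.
100

Using successive squaring:
Binary expansion of 181: 10110101
Powers of 10 mod 150 (each is the square of the previous):
  10^1 ≡ 10 (mod 150)
  10^2 ≡ 10² = 100 ≡ 100 (mod 150)
  10^4 ≡ 100² = 10000 ≡ 100 (mod 150)
  10^8 ≡ 100² = 10000 ≡ 100 (mod 150)
  10^16 ≡ 100² = 10000 ≡ 100 (mod 150)
  10^32 ≡ 100² = 10000 ≡ 100 (mod 150)
  10^64 ≡ 100² = 10000 ≡ 100 (mod 150)
  10^128 ≡ 100² = 10000 ≡ 100 (mod 150)
181 = 128 + 32 + 16 + 4 + 1, so 10^181 = 10^128 × 10^32 × 10^16 × 10^4 × 10^1 ≡ 100 × 100 × 100 × 100 × 10 (mod 150)
Multiplying step by step:
  100 × 100 = 10000 ≡ 100 (mod 150)
  100 × 100 = 10000 ≡ 100 (mod 150)
  100 × 100 = 10000 ≡ 100 (mod 150)
  100 × 10 = 1000 ≡ 100 (mod 150)
Result: 10^181 ≡ 100 (mod 150)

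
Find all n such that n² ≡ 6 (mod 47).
The square roots of 6 mod 47 are 37 and 10. Verify: 37² = 1369 ≡ 6 (mod 47)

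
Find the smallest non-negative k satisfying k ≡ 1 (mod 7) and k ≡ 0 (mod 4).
M = 7 × 4 = 28. M₁ = 4, y₁ ≡ 2 (mod 7). M₂ = 7, y₂ ≡ 3 (mod 4). k = 1×4×2 + 0×7×3 ≡ 8 (mod 28)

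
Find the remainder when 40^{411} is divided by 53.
By Fermat: 40^{52} ≡ 1 (mod 53). 411 = 7×52 + 47. So 40^{411} ≡ 40^{47} ≡ 17 (mod 53)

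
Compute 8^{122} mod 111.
64

Using successive squaring:
Binary expansion of 122: 1111010
Powers of 8 mod 111 (each is the square of the previous):
  8^1 ≡ 8 (mod 111)
  8^2 ≡ 8² = 64 ≡ 64 (mod 111)
  8^4 ≡ 64² = 4096 ≡ 100 (mod 111)
  8^8 ≡ 100² = 10000 ≡ 10 (mod 111)
  8^16 ≡ 10² = 100 ≡ 100 (mod 111)
  8^32 ≡ 100² = 10000 ≡ 10 (mod 111)
  8^64 ≡ 10² = 100 ≡ 100 (mod 111)
122 = 64 + 32 + 16 + 8 + 2, so 8^122 = 8^64 × 8^32 × 8^16 × 8^8 × 8^2 ≡ 100 × 10 × 100 × 10 × 64 (mod 111)
Multiplying step by step:
  100 × 10 = 1000 ≡ 1 (mod 111)
  1 × 100 = 100 ≡ 100 (mod 111)
  100 × 10 = 1000 ≡ 1 (mod 111)
  1 × 64 = 64 ≡ 64 (mod 111)
Result: 8^122 ≡ 64 (mod 111)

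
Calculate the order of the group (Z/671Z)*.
600

Prime factorization: 671 = 11 × 61
Using the formula φ(n) = n × Π(1 - 1/p) for each prime factor p:
φ(671) = 671 × (1 - 1/11) × (1 - 1/61)
φ(671) = 600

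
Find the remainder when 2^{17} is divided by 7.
By Fermat: 2^{6} ≡ 1 (mod 7). 17 = 2×6 + 5. So 2^{17} ≡ 2^{5} ≡ 4 (mod 7)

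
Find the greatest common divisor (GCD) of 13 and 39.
13

Using the Euclidean algorithm:
13 = 0 × 39 + 13
39 = 3 × 13 + 0

GCD(13, 39) = 13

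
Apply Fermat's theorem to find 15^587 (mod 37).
By Fermat: 15^{36} ≡ 1 (mod 37). 587 ≡ 11 (mod 36). So 15^{587} ≡ 15^{11} ≡ 19 (mod 37)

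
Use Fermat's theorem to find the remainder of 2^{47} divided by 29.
26

By Fermat's Little Theorem, a^(p-1) ≡ 1 (mod p) for prime p and gcd(a, p) = 1
Here p = 29, so 2^28 ≡ 1 (mod 29)
We can reduce the exponent: 47 mod 28 = 19
So 2^47 ≡ 2^19 (mod 29)
Computing: 2^19 mod 29 = 26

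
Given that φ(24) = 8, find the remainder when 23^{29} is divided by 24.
By Euler: 23^{8} ≡ 1 (mod 24) since gcd(23, 24) = 1. 29 = 3×8 + 5. So 23^{29} ≡ 23^{5} ≡ 23 (mod 24)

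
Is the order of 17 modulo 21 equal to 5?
No, the actual order is 6, not 5.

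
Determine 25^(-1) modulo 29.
25^(-1) ≡ 7 (mod 29). Verification: 25 × 7 = 175 ≡ 1 (mod 29)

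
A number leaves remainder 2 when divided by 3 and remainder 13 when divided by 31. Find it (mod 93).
M = 3 × 31 = 93. M₁ = 31, y₁ ≡ 1 (mod 3). M₂ = 3, y₂ ≡ 21 (mod 31). m = 2×31×1 + 13×3×21 ≡ 44 (mod 93)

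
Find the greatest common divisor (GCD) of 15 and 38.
1

Using the Euclidean algorithm:
15 = 0 × 38 + 15
38 = 2 × 15 + 8
15 = 1 × 8 + 7
8 = 1 × 7 + 1
7 = 7 × 1 + 0

GCD(15, 38) = 1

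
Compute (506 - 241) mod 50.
15

(506 - 241) = 265
265 mod 50 = 15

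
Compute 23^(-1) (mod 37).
23^(-1) ≡ 29 (mod 37). Verification: 23 × 29 = 667 ≡ 1 (mod 37)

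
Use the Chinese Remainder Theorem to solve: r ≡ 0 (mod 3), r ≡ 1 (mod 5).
M = 3 × 5 = 15. M₁ = 5, y₁ ≡ 2 (mod 3). M₂ = 3, y₂ ≡ 2 (mod 5). r = 0×5×2 + 1×3×2 ≡ 6 (mod 15)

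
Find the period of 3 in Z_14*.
Powers of 3 mod 14: 3^1≡3, 3^2≡9, 3^3≡13, 3^4≡11, 3^5≡5, 3^6≡1. Order = 6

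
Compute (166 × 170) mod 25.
20

(166 × 170) = 28220
28220 mod 25 = 20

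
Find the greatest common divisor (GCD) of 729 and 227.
1

Using the Euclidean algorithm:
729 = 3 × 227 + 48
227 = 4 × 48 + 35
48 = 1 × 35 + 13
35 = 2 × 13 + 9
13 = 1 × 9 + 4
9 = 2 × 4 + 1
4 = 4 × 1 + 0

GCD(729, 227) = 1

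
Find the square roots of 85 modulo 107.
The square roots of 85 mod 107 are 37 and 70. Verify: 37² = 1369 ≡ 85 (mod 107)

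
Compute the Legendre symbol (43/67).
(43/67) = 43^{33} mod 67 = -1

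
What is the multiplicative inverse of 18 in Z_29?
18^(-1) ≡ 21 (mod 29). Verification: 18 × 21 = 378 ≡ 1 (mod 29)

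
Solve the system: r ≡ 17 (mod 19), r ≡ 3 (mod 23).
M = 19 × 23 = 437. M₁ = 23, y₁ ≡ 5 (mod 19). M₂ = 19, y₂ ≡ 17 (mod 23). r = 17×23×5 + 3×19×17 ≡ 302 (mod 437)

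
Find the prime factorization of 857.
857

Divide by primes starting from smallest:
857 ÷ 857 = 1

857 = 857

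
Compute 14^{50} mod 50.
26

Using successive squaring:
Binary expansion of 50: 110010
Powers of 14 mod 50 (each is the square of the previous):
  14^1 ≡ 14 (mod 50)
  14^2 ≡ 14² = 196 ≡ 46 (mod 50)
  14^4 ≡ 46² = 2116 ≡ 16 (mod 50)
  14^8 ≡ 16² = 256 ≡ 6 (mod 50)
  14^16 ≡ 6² = 36 ≡ 36 (mod 50)
  14^32 ≡ 36² = 1296 ≡ 46 (mod 50)
50 = 32 + 16 + 2, so 14^50 = 14^32 × 14^16 × 14^2 ≡ 46 × 36 × 46 (mod 50)
Multiplying step by step:
  46 × 36 = 1656 ≡ 6 (mod 50)
  6 × 46 = 276 ≡ 26 (mod 50)
Result: 14^50 ≡ 26 (mod 50)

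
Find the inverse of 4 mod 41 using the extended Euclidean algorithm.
Extended GCD: 4(-10) + 41(1) = 1. So 4^(-1) ≡ 31 ≡ 31 (mod 41). Verify: 4 × 31 = 124 ≡ 1 (mod 41)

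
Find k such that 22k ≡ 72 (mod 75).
51

Since gcd(22, 75) = 1 divides 72, a solution exists.
Multiply both sides by the inverse of 22 mod 75:
  22^(-1) mod 75 = 58
  x ≡ 58 × 72 ≡ 4176 ≡ 51 (mod 75)
Verification: 22 × 51 = 1122 = 14 × 75 + 72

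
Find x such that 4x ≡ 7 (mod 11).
10

Since gcd(4, 11) = 1 divides 7, a solution exists.
Multiply both sides by the inverse of 4 mod 11:
  4^(-1) mod 11 = 3
  x ≡ 3 × 7 ≡ 21 ≡ 10 (mod 11)
Verification: 4 × 10 = 40 = 3 × 11 + 7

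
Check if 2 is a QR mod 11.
By Euler's criterion: 2^{5} ≡ 10 (mod 11). Since this equals -1 (≡ 10), 2 is not a QR.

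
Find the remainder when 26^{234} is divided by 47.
By Fermat: 26^{46} ≡ 1 (mod 47). 234 = 5×46 + 4. So 26^{234} ≡ 26^{4} ≡ 42 (mod 47)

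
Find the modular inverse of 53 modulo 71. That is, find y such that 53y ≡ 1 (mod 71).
67

Using Extended Euclidean Algorithm:
gcd(53, 71) = 1
Bezout coefficients: 53 × -4 + 71 × 3 = 1
So 53 × -4 ≡ 1 (mod 71)
The inverse is -4 mod 71 = 67
Verification: 53 × 67 = 3551 = 50 × 71 + 1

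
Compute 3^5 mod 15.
5 = 4 + 1 (binary 101). Repeated squaring mod 15: 3^1 ≡ 3; 3^2 ≡ 3² = 9 ≡ 9; 3^4 ≡ 9² = 81 ≡ 6. Multiply: 3^5 = 3^4 × 3^1 ≡ 6 × 3 (mod 15): 6 × 3 = 18 ≡ 3. So 3^5 ≡ 3 (mod 15).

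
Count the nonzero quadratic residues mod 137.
For prime 137, there are (p-1)/2 = (137-1)/2 = 68 quadratic residues (excluding 0).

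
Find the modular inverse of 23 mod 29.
23^(-1) ≡ 24 (mod 29). Verification: 23 × 24 = 552 ≡ 1 (mod 29)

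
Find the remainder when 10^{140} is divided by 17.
By Fermat: 10^{16} ≡ 1 (mod 17). 140 = 8×16 + 12. So 10^{140} ≡ 10^{12} ≡ 13 (mod 17)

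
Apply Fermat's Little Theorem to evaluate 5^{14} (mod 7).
4

By Fermat's Little Theorem, a^(p-1) ≡ 1 (mod p) for prime p and gcd(a, p) = 1
Here p = 7, so 5^6 ≡ 1 (mod 7)
We can reduce the exponent: 14 mod 6 = 2
So 5^14 ≡ 5^2 (mod 7)
Computing: 5^2 mod 7 = 4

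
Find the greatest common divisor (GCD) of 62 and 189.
1

Using the Euclidean algorithm:
62 = 0 × 189 + 62
189 = 3 × 62 + 3
62 = 20 × 3 + 2
3 = 1 × 2 + 1
2 = 2 × 1 + 0

GCD(62, 189) = 1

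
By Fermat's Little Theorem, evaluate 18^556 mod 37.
By Fermat: 18^{36} ≡ 1 (mod 37). 556 ≡ 16 (mod 36). So 18^{556} ≡ 18^{16} ≡ 33 (mod 37)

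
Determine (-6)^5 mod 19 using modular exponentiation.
(-6) ≡ 13 (mod 19). 5 = 4 + 1 (binary 101). Repeated squaring mod 19: 13^1 ≡ 13; 13^2 ≡ 13² = 169 ≡ 17; 13^4 ≡ 17² = 289 ≡ 4. Multiply: (-6)^5 ≡ 13^4 × 13^1 ≡ 4 × 13 (mod 19): 4 × 13 = 52 ≡ 14. So (-6)^5 ≡ 14 (mod 19).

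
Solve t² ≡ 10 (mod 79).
The square roots of 10 mod 79 are 22 and 57. Verify: 22² = 484 ≡ 10 (mod 79)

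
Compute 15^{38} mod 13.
4

Using successive squaring:
Binary expansion of 38: 100110
Powers of 15 mod 13 (each is the square of the previous):
  15^1 ≡ 2 (mod 13)
  15^2 ≡ 2² = 4 ≡ 4 (mod 13)
  15^4 ≡ 4² = 16 ≡ 3 (mod 13)
  15^8 ≡ 3² = 9 ≡ 9 (mod 13)
  15^16 ≡ 9² = 81 ≡ 3 (mod 13)
  15^32 ≡ 3² = 9 ≡ 9 (mod 13)
38 = 32 + 4 + 2, so 15^38 = 15^32 × 15^4 × 15^2 ≡ 9 × 3 × 4 (mod 13)
Multiplying step by step:
  9 × 3 = 27 ≡ 1 (mod 13)
  1 × 4 = 4 ≡ 4 (mod 13)
Result: 15^38 ≡ 4 (mod 13)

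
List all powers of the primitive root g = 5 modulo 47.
g^1, g^2, ..., g^{46} mod 47: {5, 25, 31, 14, 23, 21, 11, 8, 40, 12, 13, 18, 43, 27, 41, 17, 38, 2, 10, 3, 15, 28, 46, 42, 22, 16, 33, 24, 26, 36, 39, 7, 35, 34, 29, 4, 20, 6, 30, 9, 45, 37, 44, 32, 19, 1}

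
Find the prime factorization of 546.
2 × 3 × 7 × 13

Divide by primes starting from smallest:
546 ÷ 2 = 273
273 ÷ 3 = 91
91 ÷ 7 = 13
13 ÷ 13 = 1

546 = 2 × 3 × 7 × 13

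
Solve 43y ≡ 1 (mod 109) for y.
71

Using Extended Euclidean Algorithm:
gcd(43, 109) = 1
Bezout coefficients: 43 × -38 + 109 × 15 = 1
So 43 × -38 ≡ 1 (mod 109)
The inverse is -38 mod 109 = 71
Verification: 43 × 71 = 3053 = 28 × 109 + 1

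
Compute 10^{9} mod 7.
6

Using successive squaring:
Binary expansion of 9: 1001
Powers of 10 mod 7 (each is the square of the previous):
  10^1 ≡ 3 (mod 7)
  10^2 ≡ 3² = 9 ≡ 2 (mod 7)
  10^4 ≡ 2² = 4 ≡ 4 (mod 7)
  10^8 ≡ 4² = 16 ≡ 2 (mod 7)
9 = 8 + 1, so 10^9 = 10^8 × 10^1 ≡ 2 × 3 (mod 7)
Multiplying step by step:
  2 × 3 = 6 ≡ 6 (mod 7)
Result: 10^9 ≡ 6 (mod 7)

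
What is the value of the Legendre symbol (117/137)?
(117/137) = 117^{68} mod 137 = -1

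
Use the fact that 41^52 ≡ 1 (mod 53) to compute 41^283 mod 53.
By Fermat: 41^{52} ≡ 1 (mod 53). 283 = 5×52 + 23. So 41^{283} ≡ 41^{23} ≡ 5 (mod 53)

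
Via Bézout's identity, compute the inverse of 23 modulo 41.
Extended GCD: 23(-16) + 41(9) = 1. So 23^(-1) ≡ 25 ≡ 25 (mod 41). Verify: 23 × 25 = 575 ≡ 1 (mod 41)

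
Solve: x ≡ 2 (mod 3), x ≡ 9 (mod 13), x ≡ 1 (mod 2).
M = 3 × 13 × 2 = 78. M₁ = 26, y₁ ≡ 2 (mod 3). M₂ = 6, y₂ ≡ 11 (mod 13). M₃ = 39, y₃ ≡ 1 (mod 2). x = 2×26×2 + 9×6×11 + 1×39×1 ≡ 35 (mod 78)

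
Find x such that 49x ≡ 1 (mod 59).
49^(-1) ≡ 53 (mod 59). Verification: 49 × 53 = 2597 ≡ 1 (mod 59)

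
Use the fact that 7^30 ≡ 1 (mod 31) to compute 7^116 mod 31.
By Fermat: 7^{30} ≡ 1 (mod 31). 116 = 3×30 + 26. So 7^{116} ≡ 7^{26} ≡ 20 (mod 31)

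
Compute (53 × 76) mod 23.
3

(53 × 76) = 4028
4028 mod 23 = 3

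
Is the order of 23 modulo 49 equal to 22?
No, the actual order is 21, not 22.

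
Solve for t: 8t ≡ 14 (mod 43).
34

Since gcd(8, 43) = 1 divides 14, a solution exists.
Multiply both sides by the inverse of 8 mod 43:
  8^(-1) mod 43 = 27
  x ≡ 27 × 14 ≡ 378 ≡ 34 (mod 43)
Verification: 8 × 34 = 272 = 6 × 43 + 14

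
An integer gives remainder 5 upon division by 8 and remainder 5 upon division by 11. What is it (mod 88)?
M = 8 × 11 = 88. M₁ = 11, y₁ ≡ 3 (mod 8). M₂ = 8, y₂ ≡ 7 (mod 11). m = 5×11×3 + 5×8×7 ≡ 5 (mod 88). The smallest positive such number is 5.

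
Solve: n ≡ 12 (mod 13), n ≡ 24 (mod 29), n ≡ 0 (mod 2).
M = 13 × 29 × 2 = 754. M₁ = 58, y₁ ≡ 11 (mod 13). M₂ = 26, y₂ ≡ 19 (mod 29). M₃ = 377, y₃ ≡ 1 (mod 2). n = 12×58×11 + 24×26×19 + 0×377×1 ≡ 662 (mod 754)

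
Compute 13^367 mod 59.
Using Fermat: 13^{58} ≡ 1 (mod 59). 367 ≡ 19 (mod 58). So 13^{367} ≡ 13^{19} ≡ 18 (mod 59)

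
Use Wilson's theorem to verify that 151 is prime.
(150)! mod 151 = 150. Since this equals -1 (mod 151), Wilson confirms 151 is prime.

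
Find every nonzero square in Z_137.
QRs mod 137: {1, 2, 4, 7, 8, 9, 11, 14, 15, 16, 17, 18, 19, 22, 25, 28, 30, 32, 34, 36, 37, 38, 39, 44, 49, 50, 56, 59, 60, 61, 63, 64, 65, 68, 69, 72, 73, 74, 76, 77, 78, 81, 87, 88, 93, 98, 99, 100, 101, 103, 105, 107, 109, 112, 115, 118, 119, 120, 121, 122, 123, 126, 128, 129, 130, 133, 135, 136}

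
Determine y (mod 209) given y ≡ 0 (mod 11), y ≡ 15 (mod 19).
110

Using the Chinese Remainder Theorem:
M = product of moduli = 209
For equation 1: M_1 = 19, 19 ≡ 8 (mod 11), inverse of 19 mod 11 is 7 (check: 8 × 7 = 56 ≡ 1 (mod 11))
For equation 2: M_2 = 11, 11 ≡ 11 (mod 19), inverse of 11 mod 19 is 7 (check: 11 × 7 = 77 ≡ 1 (mod 19))
Combine: y ≡ Σ r_i×M_i×(M_i⁻¹ mod m_i) = 0×19×7 + 15×11×7 = 0 + 1155 = 1155
1155 mod 209 = 110
y ≡ 110 (mod 209)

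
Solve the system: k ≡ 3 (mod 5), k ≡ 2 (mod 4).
M = 5 × 4 = 20. M₁ = 4, y₁ ≡ 4 (mod 5). M₂ = 5, y₂ ≡ 1 (mod 4). k = 3×4×4 + 2×5×1 ≡ 18 (mod 20)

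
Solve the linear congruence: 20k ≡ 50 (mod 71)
38

Since gcd(20, 71) = 1 divides 50, a solution exists.
Multiply both sides by the inverse of 20 mod 71:
  20^(-1) mod 71 = 32
  x ≡ 32 × 50 ≡ 1600 ≡ 38 (mod 71)
Verification: 20 × 38 = 760 = 10 × 71 + 50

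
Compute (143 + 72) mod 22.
17

(143 + 72) = 215
215 mod 22 = 17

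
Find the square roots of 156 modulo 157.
The square roots of 156 mod 157 are 129 and 28. Verify: 129² = 16641 ≡ 156 (mod 157)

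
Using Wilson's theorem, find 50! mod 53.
(52)! = (50)! × (51) × (52) ≡ -1 (mod 53). So (50)! ≡ -1 × [(52)(51)]^(-1) ≡ 26 (mod 53)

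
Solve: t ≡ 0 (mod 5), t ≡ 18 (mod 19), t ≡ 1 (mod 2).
M = 5 × 19 × 2 = 190. M₁ = 38, y₁ ≡ 2 (mod 5). M₂ = 10, y₂ ≡ 2 (mod 19). M₃ = 95, y₃ ≡ 1 (mod 2). t = 0×38×2 + 18×10×2 + 1×95×1 ≡ 75 (mod 190)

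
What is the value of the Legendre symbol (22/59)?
(22/59) = 22^{29} mod 59 = 1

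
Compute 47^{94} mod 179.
4

Using successive squaring:
Binary expansion of 94: 1011110
Powers of 47 mod 179 (each is the square of the previous):
  47^1 ≡ 47 (mod 179)
  47^2 ≡ 47² = 2209 ≡ 61 (mod 179)
  47^4 ≡ 61² = 3721 ≡ 141 (mod 179)
  47^8 ≡ 141² = 19881 ≡ 12 (mod 179)
  47^16 ≡ 12² = 144 ≡ 144 (mod 179)
  47^32 ≡ 144² = 20736 ≡ 151 (mod 179)
  47^64 ≡ 151² = 22801 ≡ 68 (mod 179)
94 = 64 + 16 + 8 + 4 + 2, so 47^94 = 47^64 × 47^16 × 47^8 × 47^4 × 47^2 ≡ 68 × 144 × 12 × 141 × 61 (mod 179)
Multiplying step by step:
  68 × 144 = 9792 ≡ 126 (mod 179)
  126 × 12 = 1512 ≡ 80 (mod 179)
  80 × 141 = 11280 ≡ 3 (mod 179)
  3 × 61 = 183 ≡ 4 (mod 179)
Result: 47^94 ≡ 4 (mod 179)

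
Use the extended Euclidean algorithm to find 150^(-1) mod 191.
Extended GCD: 150(-14) + 191(11) = 1. So 150^(-1) ≡ 177 ≡ 177 (mod 191). Verify: 150 × 177 = 26550 ≡ 1 (mod 191)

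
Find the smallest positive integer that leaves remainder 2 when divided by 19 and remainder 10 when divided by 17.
M = 19 × 17 = 323. M₁ = 17, y₁ ≡ 9 (mod 19). M₂ = 19, y₂ ≡ 9 (mod 17). r = 2×17×9 + 10×19×9 ≡ 78 (mod 323). The smallest positive such number is 78.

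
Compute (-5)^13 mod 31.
Using repeated squaring. (-5) ≡ 26 (mod 31). 13 = 8 + 4 + 1 (binary 1101). Repeated squaring mod 31: 26^1 ≡ 26; 26^2 ≡ 26² = 676 ≡ 25; 26^4 ≡ 25² = 625 ≡ 5; 26^8 ≡ 5² = 25 ≡ 25. Multiply: (-5)^13 ≡ 26^8 × 26^4 × 26^1 ≡ 25 × 5 × 26 (mod 31): 25 × 5 = 125 ≡ 1; 1 × 26 = 26 ≡ 26. So (-5)^13 ≡ 26 (mod 31).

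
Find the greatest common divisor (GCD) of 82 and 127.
1

Using the Euclidean algorithm:
82 = 0 × 127 + 82
127 = 1 × 82 + 45
82 = 1 × 45 + 37
45 = 1 × 37 + 8
37 = 4 × 8 + 5
8 = 1 × 5 + 3
5 = 1 × 3 + 2
3 = 1 × 2 + 1
2 = 2 × 1 + 0

GCD(82, 127) = 1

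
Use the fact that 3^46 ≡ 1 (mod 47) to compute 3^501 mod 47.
By Fermat: 3^{46} ≡ 1 (mod 47). 501 ≡ 41 (mod 46). So 3^{501} ≡ 3^{41} ≡ 6 (mod 47)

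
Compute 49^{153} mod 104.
25

Using successive squaring:
Binary expansion of 153: 10011001
Powers of 49 mod 104 (each is the square of the previous):
  49^1 ≡ 49 (mod 104)
  49^2 ≡ 49² = 2401 ≡ 9 (mod 104)
  49^4 ≡ 9² = 81 ≡ 81 (mod 104)
  49^8 ≡ 81² = 6561 ≡ 9 (mod 104)
  49^16 ≡ 9² = 81 ≡ 81 (mod 104)
  49^32 ≡ 81² = 6561 ≡ 9 (mod 104)
  49^64 ≡ 9² = 81 ≡ 81 (mod 104)
  49^128 ≡ 81² = 6561 ≡ 9 (mod 104)
153 = 128 + 16 + 8 + 1, so 49^153 = 49^128 × 49^16 × 49^8 × 49^1 ≡ 9 × 81 × 9 × 49 (mod 104)
Multiplying step by step:
  9 × 81 = 729 ≡ 1 (mod 104)
  1 × 9 = 9 ≡ 9 (mod 104)
  9 × 49 = 441 ≡ 25 (mod 104)
Result: 49^153 ≡ 25 (mod 104)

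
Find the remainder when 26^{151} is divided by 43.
By Fermat: 26^{42} ≡ 1 (mod 43). 151 = 3×42 + 25. So 26^{151} ≡ 26^{25} ≡ 28 (mod 43)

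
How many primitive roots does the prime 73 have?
Number of primitive roots mod 73 = φ(72) = 24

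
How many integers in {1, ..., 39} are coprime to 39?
24

Prime factorization: 39 = 3 × 13
Using the formula φ(n) = n × Π(1 - 1/p) for each prime factor p:
φ(39) = 39 × (1 - 1/3) × (1 - 1/13)
φ(39) = 24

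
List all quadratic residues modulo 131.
QRs mod 131: {1, 3, 4, 5, 7, 9, 11, 12, 13, 15, 16, 20, 21, 25, 27, 28, 33, 34, 35, 36, 38, 39, 41, 43, 44, 45, 46, 48, 49, 52, 53, 55, 58, 59, 60, 61, 62, 63, 64, 65, 74, 75, 77, 80, 81, 84, 89, 91, 94, 99, 100, 101, 102, 105, 107, 108, 109, 112, 113, 114, 117, 121, 123, 125, 129}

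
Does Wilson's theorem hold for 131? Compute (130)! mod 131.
(130)! mod 131 = 130. Since this equals -1 (mod 131), Wilson confirms 131 is prime.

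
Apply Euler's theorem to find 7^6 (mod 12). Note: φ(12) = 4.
By Euler: 7^{4} ≡ 1 (mod 12) since gcd(7, 12) = 1. 6 = 1×4 + 2. So 7^{6} ≡ 7^{2} ≡ 1 (mod 12)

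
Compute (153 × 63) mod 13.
6

(153 × 63) = 9639
9639 mod 13 = 6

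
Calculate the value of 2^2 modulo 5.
2 = 2 (binary 10). Repeated squaring mod 5: 2^1 ≡ 2; 2^2 ≡ 2² = 4 ≡ 4. So 2^2 ≡ 4 (mod 5).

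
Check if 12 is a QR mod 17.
By Euler's criterion: 12^{8} ≡ 16 (mod 17). Since this equals -1 (≡ 16), 12 is not a QR.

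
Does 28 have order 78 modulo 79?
p - 1 = 78 has prime divisors 2, 3, 13. Check 28^(78/q) mod 79 for each: 28^(78/2) = 28^39 ≡ 78, 28^(78/3) = 28^26 ≡ 23, 28^(78/13) = 28^6 ≡ 21 (mod 79). None of these is 1, so 28 has order 78 = φ(79), so it is a primitive root mod 79.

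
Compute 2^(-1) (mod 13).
7

Using Extended Euclidean Algorithm:
gcd(2, 13) = 1
Bezout coefficients: 2 × -6 + 13 × 1 = 1
So 2 × -6 ≡ 1 (mod 13)
The inverse is -6 mod 13 = 7
Verification: 2 × 7 = 14 = 1 × 13 + 1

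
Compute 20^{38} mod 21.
1

Using successive squaring:
Binary expansion of 38: 100110
Powers of 20 mod 21 (each is the square of the previous):
  20^1 ≡ 20 (mod 21)
  20^2 ≡ 20² = 400 ≡ 1 (mod 21)
  20^4 ≡ 1² = 1 ≡ 1 (mod 21)
  20^8 ≡ 1² = 1 ≡ 1 (mod 21)
  20^16 ≡ 1² = 1 ≡ 1 (mod 21)
  20^32 ≡ 1² = 1 ≡ 1 (mod 21)
38 = 32 + 4 + 2, so 20^38 = 20^32 × 20^4 × 20^2 ≡ 1 × 1 × 1 (mod 21)
Multiplying step by step:
  1 × 1 = 1 ≡ 1 (mod 21)
  1 × 1 = 1 ≡ 1 (mod 21)
Result: 20^38 ≡ 1 (mod 21)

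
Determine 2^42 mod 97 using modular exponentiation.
Using repeated squaring. 42 = 32 + 8 + 2 (binary 101010). Repeated squaring mod 97: 2^1 ≡ 2; 2^2 ≡ 2² = 4 ≡ 4; 2^4 ≡ 4² = 16 ≡ 16; 2^8 ≡ 16² = 256 ≡ 62; 2^16 ≡ 62² = 3844 ≡ 61; 2^32 ≡ 61² = 3721 ≡ 35. Multiply: 2^42 = 2^32 × 2^8 × 2^2 ≡ 35 × 62 × 4 (mod 97): 35 × 62 = 2170 ≡ 36; 36 × 4 = 144 ≡ 47. So 2^42 ≡ 47 (mod 97).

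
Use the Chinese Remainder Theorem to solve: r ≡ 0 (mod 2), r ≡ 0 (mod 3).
M = 2 × 3 = 6. M₁ = 3, y₁ ≡ 1 (mod 2). M₂ = 2, y₂ ≡ 2 (mod 3). r = 0×3×1 + 0×2×2 ≡ 0 (mod 6)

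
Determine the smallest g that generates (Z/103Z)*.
5

A primitive root g modulo p has order p-1 = 102
Prime divisors of 102: [2, 3, 17]
g is a primitive root iff g^(102/q) ≢ 1 (mod 103) for each prime divisor q
Testing small values:
  g = 2: 2^51 ≡ 1, 2^34 ≡ 46, 2^6 ≡ 64 (mod 103) → 2^51 ≡ 1, not primitive root
  g = 3: 3^51 ≡ 102, 3^34 ≡ 1, 3^6 ≡ 8 (mod 103) → 3^34 ≡ 1, not primitive root
  g = 4: 4^51 ≡ 1, 4^34 ≡ 56, 4^6 ≡ 79 (mod 103) → 4^51 ≡ 1, not primitive root
  g = 5: 5^51 ≡ 102, 5^34 ≡ 56, 5^6 ≡ 72 (mod 103) → none is 1, primitive root!
The smallest primitive root is 5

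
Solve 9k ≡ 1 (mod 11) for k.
5

Using Extended Euclidean Algorithm:
gcd(9, 11) = 1
Bezout coefficients: 9 × 5 + 11 × -4 = 1
So 9 × 5 ≡ 1 (mod 11)
The inverse is 5 mod 11 = 5
Verification: 9 × 5 = 45 = 4 × 11 + 1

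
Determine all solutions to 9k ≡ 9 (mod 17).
1

Since gcd(9, 17) = 1 divides 9, a solution exists.
Multiply both sides by the inverse of 9 mod 17:
  9^(-1) mod 17 = 2
  x ≡ 2 × 9 ≡ 18 ≡ 1 (mod 17)
Verification: 9 × 1 = 9 = 0 × 17 + 9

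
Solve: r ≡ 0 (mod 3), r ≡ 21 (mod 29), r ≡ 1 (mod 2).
M = 3 × 29 × 2 = 174. M₁ = 58, y₁ ≡ 1 (mod 3). M₂ = 6, y₂ ≡ 5 (mod 29). M₃ = 87, y₃ ≡ 1 (mod 2). r = 0×58×1 + 21×6×5 + 1×87×1 ≡ 21 (mod 174)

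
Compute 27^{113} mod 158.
69

Using successive squaring:
Binary expansion of 113: 1110001
Powers of 27 mod 158 (each is the square of the previous):
  27^1 ≡ 27 (mod 158)
  27^2 ≡ 27² = 729 ≡ 97 (mod 158)
  27^4 ≡ 97² = 9409 ≡ 87 (mod 158)
  27^8 ≡ 87² = 7569 ≡ 143 (mod 158)
  27^16 ≡ 143² = 20449 ≡ 67 (mod 158)
  27^32 ≡ 67² = 4489 ≡ 65 (mod 158)
  27^64 ≡ 65² = 4225 ≡ 117 (mod 158)
113 = 64 + 32 + 16 + 1, so 27^113 = 27^64 × 27^32 × 27^16 × 27^1 ≡ 117 × 65 × 67 × 27 (mod 158)
Multiplying step by step:
  117 × 65 = 7605 ≡ 21 (mod 158)
  21 × 67 = 1407 ≡ 143 (mod 158)
  143 × 27 = 3861 ≡ 69 (mod 158)
Result: 27^113 ≡ 69 (mod 158)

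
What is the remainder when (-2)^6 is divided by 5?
(-2) ≡ 3 (mod 5). 6 = 4 + 2 (binary 110). Repeated squaring mod 5: 3^1 ≡ 3; 3^2 ≡ 3² = 9 ≡ 4; 3^4 ≡ 4² = 16 ≡ 1. Multiply: (-2)^6 ≡ 3^4 × 3^2 ≡ 1 × 4 (mod 5): 1 × 4 = 4 ≡ 4. So (-2)^6 ≡ 4 (mod 5).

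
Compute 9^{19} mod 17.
15

Using successive squaring:
Binary expansion of 19: 10011
Powers of 9 mod 17 (each is the square of the previous):
  9^1 ≡ 9 (mod 17)
  9^2 ≡ 9² = 81 ≡ 13 (mod 17)
  9^4 ≡ 13² = 169 ≡ 16 (mod 17)
  9^8 ≡ 16² = 256 ≡ 1 (mod 17)
  9^16 ≡ 1² = 1 ≡ 1 (mod 17)
19 = 16 + 2 + 1, so 9^19 = 9^16 × 9^2 × 9^1 ≡ 1 × 13 × 9 (mod 17)
Multiplying step by step:
  1 × 13 = 13 ≡ 13 (mod 17)
  13 × 9 = 117 ≡ 15 (mod 17)
Result: 9^19 ≡ 15 (mod 17)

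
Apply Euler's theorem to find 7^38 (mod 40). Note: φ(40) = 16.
By Euler: 7^{16} ≡ 1 (mod 40) since gcd(7, 40) = 1. 38 = 2×16 + 6. So 7^{38} ≡ 7^{6} ≡ 9 (mod 40)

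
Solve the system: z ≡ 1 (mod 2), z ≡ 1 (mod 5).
M = 2 × 5 = 10. M₁ = 5, y₁ ≡ 1 (mod 2). M₂ = 2, y₂ ≡ 3 (mod 5). z = 1×5×1 + 1×2×3 ≡ 1 (mod 10)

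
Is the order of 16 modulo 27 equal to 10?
No, the actual order is 9, not 10.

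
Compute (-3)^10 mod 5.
(-3) ≡ 2 (mod 5). 10 = 8 + 2 (binary 1010). Repeated squaring mod 5: 2^1 ≡ 2; 2^2 ≡ 2² = 4 ≡ 4; 2^4 ≡ 4² = 16 ≡ 1; 2^8 ≡ 1² = 1 ≡ 1. Multiply: (-3)^10 ≡ 2^8 × 2^2 ≡ 1 × 4 (mod 5): 1 × 4 = 4 ≡ 4. So (-3)^10 ≡ 4 (mod 5).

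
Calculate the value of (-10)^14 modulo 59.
Using repeated squaring. (-10) ≡ 49 (mod 59). 14 = 8 + 4 + 2 (binary 1110). Repeated squaring mod 59: 49^1 ≡ 49; 49^2 ≡ 49² = 2401 ≡ 41; 49^4 ≡ 41² = 1681 ≡ 29; 49^8 ≡ 29² = 841 ≡ 15. Multiply: (-10)^14 ≡ 49^8 × 49^4 × 49^2 ≡ 15 × 29 × 41 (mod 59): 15 × 29 = 435 ≡ 22; 22 × 41 = 902 ≡ 17. So (-10)^14 ≡ 17 (mod 59).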